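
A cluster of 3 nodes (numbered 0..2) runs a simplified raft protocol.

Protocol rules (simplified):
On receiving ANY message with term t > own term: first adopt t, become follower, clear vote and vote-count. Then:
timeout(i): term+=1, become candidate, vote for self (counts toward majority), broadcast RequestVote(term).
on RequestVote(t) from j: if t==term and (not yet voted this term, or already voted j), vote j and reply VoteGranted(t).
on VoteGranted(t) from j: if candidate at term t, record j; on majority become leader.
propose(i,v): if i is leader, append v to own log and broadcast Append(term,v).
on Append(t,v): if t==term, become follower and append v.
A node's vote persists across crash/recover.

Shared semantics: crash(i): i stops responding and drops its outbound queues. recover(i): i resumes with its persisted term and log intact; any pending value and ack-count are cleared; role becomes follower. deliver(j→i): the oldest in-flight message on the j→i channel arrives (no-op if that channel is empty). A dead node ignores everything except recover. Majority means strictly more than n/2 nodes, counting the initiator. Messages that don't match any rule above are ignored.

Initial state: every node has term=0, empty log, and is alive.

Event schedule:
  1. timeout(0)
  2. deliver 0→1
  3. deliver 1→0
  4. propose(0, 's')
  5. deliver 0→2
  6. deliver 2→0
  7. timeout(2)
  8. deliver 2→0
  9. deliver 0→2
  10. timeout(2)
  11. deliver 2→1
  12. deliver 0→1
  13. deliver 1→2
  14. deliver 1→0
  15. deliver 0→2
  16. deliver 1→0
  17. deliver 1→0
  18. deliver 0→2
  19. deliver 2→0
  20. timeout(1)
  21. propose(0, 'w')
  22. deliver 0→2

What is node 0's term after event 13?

step 1 timeout(0): 0={cand,t=1,log=-}
step 2 deliver 0→1: 1={foll,t=1,log=-}
step 3 deliver 1→0: 0={lead,t=1,log=-}
step 4 propose(0,'s'): 0={lead,t=1,log=s}
step 5 deliver 0→2: 2={foll,t=1,log=-}
step 6 deliver 2→0: —
step 7 timeout(2): 2={cand,t=2,log=-}
step 8 deliver 2→0: 0={foll,t=2,log=s}
step 9 deliver 0→2: —
step 10 timeout(2): 2={cand,t=3,log=-}
step 11 deliver 2→1: 1={foll,t=2,log=-}
step 12 deliver 0→1: —
step 13 deliver 1→2: —

2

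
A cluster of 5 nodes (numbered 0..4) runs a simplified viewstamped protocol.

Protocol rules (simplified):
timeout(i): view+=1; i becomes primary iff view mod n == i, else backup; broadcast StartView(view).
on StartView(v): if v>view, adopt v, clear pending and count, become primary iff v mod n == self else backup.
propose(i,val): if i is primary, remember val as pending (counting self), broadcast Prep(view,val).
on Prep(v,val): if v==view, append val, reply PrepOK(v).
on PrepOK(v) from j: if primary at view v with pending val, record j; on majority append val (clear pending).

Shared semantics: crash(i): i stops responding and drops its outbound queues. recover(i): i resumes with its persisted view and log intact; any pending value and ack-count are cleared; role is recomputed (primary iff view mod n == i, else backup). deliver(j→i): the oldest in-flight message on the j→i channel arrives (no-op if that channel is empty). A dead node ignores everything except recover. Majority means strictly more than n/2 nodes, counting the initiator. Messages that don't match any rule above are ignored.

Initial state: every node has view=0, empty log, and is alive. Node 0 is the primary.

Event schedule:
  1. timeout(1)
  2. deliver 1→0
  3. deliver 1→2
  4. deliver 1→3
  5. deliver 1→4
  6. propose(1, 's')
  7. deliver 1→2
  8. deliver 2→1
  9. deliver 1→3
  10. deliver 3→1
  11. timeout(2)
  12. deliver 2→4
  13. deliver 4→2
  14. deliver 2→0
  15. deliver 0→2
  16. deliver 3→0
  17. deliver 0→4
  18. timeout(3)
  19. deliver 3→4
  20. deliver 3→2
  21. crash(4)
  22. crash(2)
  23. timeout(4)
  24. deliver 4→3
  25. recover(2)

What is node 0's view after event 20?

2

step 1 timeout(1): 1={prim,v=1,log=-}
step 2 deliver 1→0: 0={back,v=1,log=-}
step 3 deliver 1→2: 2={back,v=1,log=-}
step 4 deliver 1→3: 3={back,v=1,log=-}
step 5 deliver 1→4: 4={back,v=1,log=-}
step 6 propose(1,'s'): —
step 7 deliver 1→2: 2={back,v=1,log=s}
step 8 deliver 2→1: —
step 9 deliver 1→3: 3={back,v=1,log=s}
step 10 deliver 3→1: 1={prim,v=1,log=s}
step 11 timeout(2): 2={prim,v=2,log=s}
step 12 deliver 2→4: 4={back,v=2,log=-}
step 13 deliver 4→2: —
step 14 deliver 2→0: 0={back,v=2,log=-}
step 15 deliver 0→2: —
step 16 deliver 3→0: —
step 17 deliver 0→4: —
step 18 timeout(3): 3={back,v=2,log=s}
step 19 deliver 3→4: —
step 20 deliver 3→2: —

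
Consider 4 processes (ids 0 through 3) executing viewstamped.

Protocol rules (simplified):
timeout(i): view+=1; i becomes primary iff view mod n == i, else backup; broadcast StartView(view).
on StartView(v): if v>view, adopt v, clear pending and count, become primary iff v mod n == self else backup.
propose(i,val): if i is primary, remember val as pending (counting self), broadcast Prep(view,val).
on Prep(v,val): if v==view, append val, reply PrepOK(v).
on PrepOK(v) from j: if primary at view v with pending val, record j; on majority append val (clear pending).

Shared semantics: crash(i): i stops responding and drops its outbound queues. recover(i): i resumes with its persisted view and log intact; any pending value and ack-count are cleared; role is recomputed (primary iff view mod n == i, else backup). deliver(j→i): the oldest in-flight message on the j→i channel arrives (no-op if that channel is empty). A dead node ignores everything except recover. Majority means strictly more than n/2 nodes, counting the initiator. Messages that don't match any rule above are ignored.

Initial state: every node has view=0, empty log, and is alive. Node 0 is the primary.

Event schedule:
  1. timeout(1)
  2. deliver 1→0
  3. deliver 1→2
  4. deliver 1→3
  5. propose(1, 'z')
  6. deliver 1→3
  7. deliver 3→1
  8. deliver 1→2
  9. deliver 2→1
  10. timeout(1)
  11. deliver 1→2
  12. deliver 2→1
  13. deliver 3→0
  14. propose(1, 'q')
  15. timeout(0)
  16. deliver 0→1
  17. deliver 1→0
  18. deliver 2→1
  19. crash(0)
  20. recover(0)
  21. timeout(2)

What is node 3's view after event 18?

after 1 — timeout(1): n1:prim/v1/[-]
after 2 — deliver 1→0: n0:back/v1/[-]
after 3 — deliver 1→2: n2:back/v1/[-]
after 4 — deliver 1→3: n3:back/v1/[-]
after 5 — propose(1,'z'): ·
after 6 — deliver 1→3: n3:back/v1/[z]
after 7 — deliver 3→1: ·
after 8 — deliver 1→2: n2:back/v1/[z]
after 9 — deliver 2→1: n1:prim/v1/[z]
after 10 — timeout(1): n1:back/v2/[z]
after 11 — deliver 1→2: n2:prim/v2/[z]
after 12 — deliver 2→1: ·
after 13 — deliver 3→0: ·
after 14 — propose(1,'q'): ·
after 15 — timeout(0): n0:back/v2/[-]
after 16 — deliver 0→1: ·
after 17 — deliver 1→0: ·
after 18 — deliver 2→1: ·

1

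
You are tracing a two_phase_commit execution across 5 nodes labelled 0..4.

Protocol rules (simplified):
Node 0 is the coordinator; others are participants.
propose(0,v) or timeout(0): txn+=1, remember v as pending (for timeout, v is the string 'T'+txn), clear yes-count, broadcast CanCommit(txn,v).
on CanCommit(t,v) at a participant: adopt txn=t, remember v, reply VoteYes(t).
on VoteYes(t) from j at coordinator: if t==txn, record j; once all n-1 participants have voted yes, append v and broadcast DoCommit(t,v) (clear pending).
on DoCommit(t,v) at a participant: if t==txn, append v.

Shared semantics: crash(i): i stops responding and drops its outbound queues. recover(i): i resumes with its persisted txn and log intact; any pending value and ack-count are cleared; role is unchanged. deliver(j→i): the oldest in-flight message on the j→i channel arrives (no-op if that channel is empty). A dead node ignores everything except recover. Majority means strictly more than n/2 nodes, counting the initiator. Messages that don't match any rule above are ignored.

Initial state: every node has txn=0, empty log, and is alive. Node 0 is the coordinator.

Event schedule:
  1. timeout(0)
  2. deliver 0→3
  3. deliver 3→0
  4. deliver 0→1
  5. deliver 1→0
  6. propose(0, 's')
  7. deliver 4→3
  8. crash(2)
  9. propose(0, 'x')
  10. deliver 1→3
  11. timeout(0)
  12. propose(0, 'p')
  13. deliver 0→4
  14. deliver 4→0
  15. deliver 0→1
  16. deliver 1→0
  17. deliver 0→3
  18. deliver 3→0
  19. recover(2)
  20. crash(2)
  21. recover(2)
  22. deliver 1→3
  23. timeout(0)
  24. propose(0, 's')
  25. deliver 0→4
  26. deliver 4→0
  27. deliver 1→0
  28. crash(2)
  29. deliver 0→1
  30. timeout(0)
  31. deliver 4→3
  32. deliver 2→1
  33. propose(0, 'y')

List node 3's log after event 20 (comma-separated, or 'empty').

e1 timeout(0): 0[coor,t=1,-]
e2 deliver 0→3: 3[part,t=1,-]
e3 deliver 3→0: ·
e4 deliver 0→1: 1[part,t=1,-]
e5 deliver 1→0: ·
e6 propose(0,'s'): 0[coor,t=2,-]
e7 deliver 4→3: ·
e8 crash(2): 2[✗part,t=0,-]
e9 propose(0,'x'): 0[coor,t=3,-]
e10 deliver 1→3: ·
e11 timeout(0): 0[coor,t=4,-]
e12 propose(0,'p'): 0[coor,t=5,-]
e13 deliver 0→4: 4[part,t=1,-]
e14 deliver 4→0: ·
e15 deliver 0→1: 1[part,t=2,-]
e16 deliver 1→0: ·
e17 deliver 0→3: 3[part,t=2,-]
e18 deliver 3→0: ·
e19 recover(2): 2[part,t=0,-]
e20 crash(2): 2[✗part,t=0,-]

empty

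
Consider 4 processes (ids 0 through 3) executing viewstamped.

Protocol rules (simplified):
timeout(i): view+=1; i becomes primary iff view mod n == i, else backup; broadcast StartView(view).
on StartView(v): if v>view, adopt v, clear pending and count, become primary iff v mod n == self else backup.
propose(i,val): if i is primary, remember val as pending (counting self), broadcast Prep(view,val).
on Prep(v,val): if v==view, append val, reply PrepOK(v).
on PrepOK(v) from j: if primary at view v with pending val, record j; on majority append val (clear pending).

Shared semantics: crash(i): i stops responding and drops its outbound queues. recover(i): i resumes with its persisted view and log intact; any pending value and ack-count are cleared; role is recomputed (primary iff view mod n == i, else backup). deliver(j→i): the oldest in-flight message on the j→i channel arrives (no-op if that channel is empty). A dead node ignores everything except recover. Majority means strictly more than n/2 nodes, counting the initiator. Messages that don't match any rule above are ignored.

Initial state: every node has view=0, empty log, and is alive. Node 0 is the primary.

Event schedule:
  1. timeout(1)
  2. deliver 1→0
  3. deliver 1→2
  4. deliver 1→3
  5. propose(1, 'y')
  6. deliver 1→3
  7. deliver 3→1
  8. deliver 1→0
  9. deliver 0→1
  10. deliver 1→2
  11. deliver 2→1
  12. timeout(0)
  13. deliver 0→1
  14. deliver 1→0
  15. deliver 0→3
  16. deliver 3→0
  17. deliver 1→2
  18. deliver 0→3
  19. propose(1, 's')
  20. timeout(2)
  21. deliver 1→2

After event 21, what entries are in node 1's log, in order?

[1] timeout(1) → N1(prim v1 [-])
[2] deliver 1→0 → N0(back v1 [-])
[3] deliver 1→2 → N2(back v1 [-])
[4] deliver 1→3 → N3(back v1 [-])
[5] propose(1,'y') → ∅
[6] deliver 1→3 → N3(back v1 [y])
[7] deliver 3→1 → ∅
[8] deliver 1→0 → N0(back v1 [y])
[9] deliver 0→1 → N1(prim v1 [y])
[10] deliver 1→2 → N2(back v1 [y])
[11] deliver 2→1 → ∅
[12] timeout(0) → N0(back v2 [y])
[13] deliver 0→1 → N1(back v2 [y])
[14] deliver 1→0 → ∅
[15] deliver 0→3 → N3(back v2 [y])
[16] deliver 3→0 → ∅
[17] deliver 1→2 → ∅
[18] deliver 0→3 → ∅
[19] propose(1,'s') → ∅
[20] timeout(2) → N2(prim v2 [y])
[21] deliver 1→2 → ∅

y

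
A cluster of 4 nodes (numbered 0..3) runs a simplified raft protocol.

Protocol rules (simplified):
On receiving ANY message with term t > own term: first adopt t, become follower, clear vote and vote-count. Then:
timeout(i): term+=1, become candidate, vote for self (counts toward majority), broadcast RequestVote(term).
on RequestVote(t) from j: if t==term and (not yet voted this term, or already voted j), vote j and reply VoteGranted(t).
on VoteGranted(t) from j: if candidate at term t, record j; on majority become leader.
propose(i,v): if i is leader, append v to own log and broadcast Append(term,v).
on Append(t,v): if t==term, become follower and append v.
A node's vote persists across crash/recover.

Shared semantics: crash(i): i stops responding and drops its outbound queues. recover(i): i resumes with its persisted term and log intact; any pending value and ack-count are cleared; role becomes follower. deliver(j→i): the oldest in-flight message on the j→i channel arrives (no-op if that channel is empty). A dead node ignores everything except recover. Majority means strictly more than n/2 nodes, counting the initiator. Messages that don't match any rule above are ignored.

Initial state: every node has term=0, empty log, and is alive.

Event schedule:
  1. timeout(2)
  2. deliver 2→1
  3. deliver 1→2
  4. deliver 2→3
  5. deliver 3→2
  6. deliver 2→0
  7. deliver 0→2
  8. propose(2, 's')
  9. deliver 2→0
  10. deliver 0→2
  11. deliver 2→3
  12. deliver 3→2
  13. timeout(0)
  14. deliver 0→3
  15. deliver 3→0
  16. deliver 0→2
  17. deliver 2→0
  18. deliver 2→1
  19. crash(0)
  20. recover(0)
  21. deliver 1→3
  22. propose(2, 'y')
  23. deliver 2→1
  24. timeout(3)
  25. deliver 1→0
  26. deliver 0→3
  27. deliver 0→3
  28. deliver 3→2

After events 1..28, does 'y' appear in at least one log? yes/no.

e1 timeout(2): 2[cand,t=1,-]
e2 deliver 2→1: 1[foll,t=1,-]
e3 deliver 1→2: ·
e4 deliver 2→3: 3[foll,t=1,-]
e5 deliver 3→2: 2[lead,t=1,-]
e6 deliver 2→0: 0[foll,t=1,-]
e7 deliver 0→2: ·
e8 propose(2,'s'): 2[lead,t=1,s]
e9 deliver 2→0: 0[foll,t=1,s]
e10 deliver 0→2: ·
e11 deliver 2→3: 3[foll,t=1,s]
e12 deliver 3→2: ·
e13 timeout(0): 0[cand,t=2,s]
e14 deliver 0→3: 3[foll,t=2,s]
e15 deliver 3→0: ·
e16 deliver 0→2: 2[foll,t=2,s]
e17 deliver 2→0: 0[lead,t=2,s]
e18 deliver 2→1: 1[foll,t=1,s]
e19 crash(0): 0[✗lead,t=2,s]
e20 recover(0): 0[foll,t=2,s]
e21 deliver 1→3: ·
e22 propose(2,'y'): ·
e23 deliver 2→1: ·
e24 timeout(3): 3[cand,t=3,s]
e25 deliver 1→0: ·
e26 deliver 0→3: ·
e27 deliver 0→3: ·
e28 deliver 3→2: 2[foll,t=3,s]

no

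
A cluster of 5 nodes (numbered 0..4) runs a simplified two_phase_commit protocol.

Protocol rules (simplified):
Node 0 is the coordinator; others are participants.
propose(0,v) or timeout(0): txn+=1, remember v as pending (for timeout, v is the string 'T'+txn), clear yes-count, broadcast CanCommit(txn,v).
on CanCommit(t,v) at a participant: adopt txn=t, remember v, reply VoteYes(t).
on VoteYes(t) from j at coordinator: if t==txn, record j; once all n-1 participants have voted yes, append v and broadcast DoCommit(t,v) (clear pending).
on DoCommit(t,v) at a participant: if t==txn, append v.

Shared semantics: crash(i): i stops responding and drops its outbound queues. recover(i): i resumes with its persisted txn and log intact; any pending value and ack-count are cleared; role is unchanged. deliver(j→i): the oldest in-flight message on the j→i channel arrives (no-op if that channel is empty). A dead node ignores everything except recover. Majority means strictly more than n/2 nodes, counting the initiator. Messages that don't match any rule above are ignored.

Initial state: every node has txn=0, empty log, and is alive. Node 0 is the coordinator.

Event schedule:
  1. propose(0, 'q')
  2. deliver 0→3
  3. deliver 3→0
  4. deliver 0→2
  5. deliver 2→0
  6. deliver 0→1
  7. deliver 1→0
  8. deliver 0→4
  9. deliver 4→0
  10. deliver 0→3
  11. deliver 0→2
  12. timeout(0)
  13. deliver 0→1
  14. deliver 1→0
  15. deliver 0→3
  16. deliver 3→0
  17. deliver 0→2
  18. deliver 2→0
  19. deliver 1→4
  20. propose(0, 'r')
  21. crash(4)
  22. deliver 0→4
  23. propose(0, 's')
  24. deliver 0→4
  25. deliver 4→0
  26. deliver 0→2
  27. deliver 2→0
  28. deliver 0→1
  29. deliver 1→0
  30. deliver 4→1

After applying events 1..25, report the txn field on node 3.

after 1 — propose(0,'q'): n0:coor/t1/[-]
after 2 — deliver 0→3: n3:part/t1/[-]
after 3 — deliver 3→0: ·
after 4 — deliver 0→2: n2:part/t1/[-]
after 5 — deliver 2→0: ·
after 6 — deliver 0→1: n1:part/t1/[-]
after 7 — deliver 1→0: ·
after 8 — deliver 0→4: n4:part/t1/[-]
after 9 — deliver 4→0: n0:coor/t1/[q]
after 10 — deliver 0→3: n3:part/t1/[q]
after 11 — deliver 0→2: n2:part/t1/[q]
after 12 — timeout(0): n0:coor/t2/[q]
after 13 — deliver 0→1: n1:part/t1/[q]
after 14 — deliver 1→0: ·
after 15 — deliver 0→3: n3:part/t2/[q]
after 16 — deliver 3→0: ·
after 17 — deliver 0→2: n2:part/t2/[q]
after 18 — deliver 2→0: ·
after 19 — deliver 1→4: ·
after 20 — propose(0,'r'): n0:coor/t3/[q]
after 21 — crash(4): n4:✗part/t1/[-]
after 22 — deliver 0→4: ·
after 23 — propose(0,'s'): n0:coor/t4/[q]
after 24 — deliver 0→4: ·
after 25 — deliver 4→0: ·

2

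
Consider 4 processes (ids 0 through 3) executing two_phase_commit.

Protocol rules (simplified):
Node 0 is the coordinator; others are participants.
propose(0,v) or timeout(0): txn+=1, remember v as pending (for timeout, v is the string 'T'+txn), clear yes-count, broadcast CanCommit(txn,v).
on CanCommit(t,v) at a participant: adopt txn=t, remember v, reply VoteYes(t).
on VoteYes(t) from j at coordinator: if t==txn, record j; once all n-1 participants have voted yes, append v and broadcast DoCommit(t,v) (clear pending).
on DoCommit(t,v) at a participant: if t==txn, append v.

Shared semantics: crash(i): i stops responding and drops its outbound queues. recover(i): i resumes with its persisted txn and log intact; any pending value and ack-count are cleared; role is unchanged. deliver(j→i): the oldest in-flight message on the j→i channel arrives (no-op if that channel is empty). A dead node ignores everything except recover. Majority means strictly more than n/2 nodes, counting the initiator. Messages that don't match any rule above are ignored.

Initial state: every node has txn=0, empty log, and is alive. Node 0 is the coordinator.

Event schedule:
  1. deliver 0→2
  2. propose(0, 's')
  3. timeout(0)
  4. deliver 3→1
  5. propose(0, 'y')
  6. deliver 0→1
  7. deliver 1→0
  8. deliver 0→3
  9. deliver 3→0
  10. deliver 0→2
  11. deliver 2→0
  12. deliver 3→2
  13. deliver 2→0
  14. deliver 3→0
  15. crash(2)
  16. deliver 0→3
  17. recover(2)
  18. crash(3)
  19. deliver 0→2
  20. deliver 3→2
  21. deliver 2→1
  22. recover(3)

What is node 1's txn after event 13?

e1 deliver 0→2: ·
e2 propose(0,'s'): 0[coor,t=1,-]
e3 timeout(0): 0[coor,t=2,-]
e4 deliver 3→1: ·
e5 propose(0,'y'): 0[coor,t=3,-]
e6 deliver 0→1: 1[part,t=1,-]
e7 deliver 1→0: ·
e8 deliver 0→3: 3[part,t=1,-]
e9 deliver 3→0: ·
e10 deliver 0→2: 2[part,t=1,-]
e11 deliver 2→0: ·
e12 deliver 3→2: ·
e13 deliver 2→0: ·

1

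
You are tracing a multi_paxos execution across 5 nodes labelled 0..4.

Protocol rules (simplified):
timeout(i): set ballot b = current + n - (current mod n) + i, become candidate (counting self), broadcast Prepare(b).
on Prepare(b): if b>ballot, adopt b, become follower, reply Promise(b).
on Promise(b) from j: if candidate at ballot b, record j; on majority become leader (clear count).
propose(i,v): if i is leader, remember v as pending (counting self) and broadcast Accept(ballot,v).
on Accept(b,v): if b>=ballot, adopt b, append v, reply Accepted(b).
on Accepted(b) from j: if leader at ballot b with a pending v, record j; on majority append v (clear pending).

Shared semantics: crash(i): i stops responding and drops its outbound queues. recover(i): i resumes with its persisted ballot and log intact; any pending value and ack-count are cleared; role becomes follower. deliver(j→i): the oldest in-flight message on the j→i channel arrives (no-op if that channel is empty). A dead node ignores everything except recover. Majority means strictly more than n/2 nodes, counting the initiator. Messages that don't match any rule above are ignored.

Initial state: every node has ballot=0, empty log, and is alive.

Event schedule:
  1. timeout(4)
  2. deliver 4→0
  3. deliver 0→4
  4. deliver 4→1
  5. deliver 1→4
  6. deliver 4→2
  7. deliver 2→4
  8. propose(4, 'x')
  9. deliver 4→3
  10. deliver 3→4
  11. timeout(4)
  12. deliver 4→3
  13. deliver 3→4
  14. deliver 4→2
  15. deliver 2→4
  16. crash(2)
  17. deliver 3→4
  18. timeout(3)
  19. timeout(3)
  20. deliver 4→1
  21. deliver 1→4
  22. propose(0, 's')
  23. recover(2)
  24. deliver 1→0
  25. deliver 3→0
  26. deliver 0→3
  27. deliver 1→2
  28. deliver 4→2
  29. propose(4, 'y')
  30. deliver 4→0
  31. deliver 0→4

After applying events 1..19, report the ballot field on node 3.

1. timeout(4):  <4:cand b9 ->
2. deliver 4→0:  <0:foll b9 ->
3. deliver 0→4:  nop
4. deliver 4→1:  <1:foll b9 ->
5. deliver 1→4:  <4:lead b9 ->
6. deliver 4→2:  <2:foll b9 ->
7. deliver 2→4:  nop
8. propose(4,'x'):  nop
9. deliver 4→3:  <3:foll b9 ->
10. deliver 3→4:  nop
11. timeout(4):  <4:cand b14 ->
12. deliver 4→3:  <3:foll b9 x>
13. deliver 3→4:  nop
14. deliver 4→2:  <2:foll b9 x>
15. deliver 2→4:  nop
16. crash(2):  <2:✗foll b9 x>
17. deliver 3→4:  nop
18. timeout(3):  <3:cand b13 x>
19. timeout(3):  <3:cand b18 x>

18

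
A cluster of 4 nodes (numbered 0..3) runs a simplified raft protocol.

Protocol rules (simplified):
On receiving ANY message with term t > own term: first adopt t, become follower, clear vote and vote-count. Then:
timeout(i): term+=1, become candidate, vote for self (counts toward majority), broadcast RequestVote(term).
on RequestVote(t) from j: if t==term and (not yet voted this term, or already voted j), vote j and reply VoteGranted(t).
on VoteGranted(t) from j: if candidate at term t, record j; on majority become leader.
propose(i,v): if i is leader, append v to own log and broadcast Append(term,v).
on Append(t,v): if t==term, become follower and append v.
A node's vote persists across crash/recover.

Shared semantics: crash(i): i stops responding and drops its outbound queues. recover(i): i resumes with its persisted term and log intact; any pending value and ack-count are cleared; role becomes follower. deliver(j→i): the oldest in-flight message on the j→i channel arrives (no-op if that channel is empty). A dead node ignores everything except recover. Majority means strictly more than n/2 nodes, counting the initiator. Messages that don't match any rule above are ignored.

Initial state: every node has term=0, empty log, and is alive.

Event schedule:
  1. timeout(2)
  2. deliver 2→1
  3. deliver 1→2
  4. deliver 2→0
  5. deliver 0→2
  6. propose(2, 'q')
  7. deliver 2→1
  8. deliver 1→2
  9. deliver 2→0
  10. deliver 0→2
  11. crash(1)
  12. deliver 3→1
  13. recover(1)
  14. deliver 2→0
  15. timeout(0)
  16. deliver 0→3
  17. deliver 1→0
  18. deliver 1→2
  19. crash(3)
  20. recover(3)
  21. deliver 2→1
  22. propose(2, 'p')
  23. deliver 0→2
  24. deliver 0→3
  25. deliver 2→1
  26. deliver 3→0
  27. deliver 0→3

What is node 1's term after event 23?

1

step 1 timeout(2): 2={cand,t=1,log=-}
step 2 deliver 2→1: 1={foll,t=1,log=-}
step 3 deliver 1→2: —
step 4 deliver 2→0: 0={foll,t=1,log=-}
step 5 deliver 0→2: 2={lead,t=1,log=-}
step 6 propose(2,'q'): 2={lead,t=1,log=q}
step 7 deliver 2→1: 1={foll,t=1,log=q}
step 8 deliver 1→2: —
step 9 deliver 2→0: 0={foll,t=1,log=q}
step 10 deliver 0→2: —
step 11 crash(1): 1={✗foll,t=1,log=q}
step 12 deliver 3→1: —
step 13 recover(1): 1={foll,t=1,log=q}
step 14 deliver 2→0: —
step 15 timeout(0): 0={cand,t=2,log=q}
step 16 deliver 0→3: 3={foll,t=2,log=-}
step 17 deliver 1→0: —
step 18 deliver 1→2: —
step 19 crash(3): 3={✗foll,t=2,log=-}
step 20 recover(3): 3={foll,t=2,log=-}
step 21 deliver 2→1: —
step 22 propose(2,'p'): 2={lead,t=1,log=q,p}
step 23 deliver 0→2: 2={foll,t=2,log=q,p}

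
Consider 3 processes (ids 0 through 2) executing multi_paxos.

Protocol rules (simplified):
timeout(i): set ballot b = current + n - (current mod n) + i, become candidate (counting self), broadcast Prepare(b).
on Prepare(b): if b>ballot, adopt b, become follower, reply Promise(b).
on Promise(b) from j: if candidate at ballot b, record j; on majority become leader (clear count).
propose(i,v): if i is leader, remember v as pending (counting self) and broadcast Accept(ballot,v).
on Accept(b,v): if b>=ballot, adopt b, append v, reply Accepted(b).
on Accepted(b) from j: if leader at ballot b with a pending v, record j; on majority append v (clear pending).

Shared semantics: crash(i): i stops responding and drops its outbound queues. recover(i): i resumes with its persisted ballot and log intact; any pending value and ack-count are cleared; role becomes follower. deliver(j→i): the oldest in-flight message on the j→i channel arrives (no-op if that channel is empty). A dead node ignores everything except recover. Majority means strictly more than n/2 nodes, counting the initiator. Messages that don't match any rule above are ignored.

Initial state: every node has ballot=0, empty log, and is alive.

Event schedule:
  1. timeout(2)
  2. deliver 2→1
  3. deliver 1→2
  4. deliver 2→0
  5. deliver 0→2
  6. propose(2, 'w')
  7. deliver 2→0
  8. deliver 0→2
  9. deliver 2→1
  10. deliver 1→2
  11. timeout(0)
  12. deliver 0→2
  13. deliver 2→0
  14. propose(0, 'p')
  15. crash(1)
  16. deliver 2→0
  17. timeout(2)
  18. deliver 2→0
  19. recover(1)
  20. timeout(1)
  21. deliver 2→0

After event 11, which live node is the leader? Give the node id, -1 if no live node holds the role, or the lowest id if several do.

1. timeout(2):  <2:cand b5 ->
2. deliver 2→1:  <1:foll b5 ->
3. deliver 1→2:  <2:lead b5 ->
4. deliver 2→0:  <0:foll b5 ->
5. deliver 0→2:  nop
6. propose(2,'w'):  nop
7. deliver 2→0:  <0:foll b5 w>
8. deliver 0→2:  <2:lead b5 w>
9. deliver 2→1:  <1:foll b5 w>
10. deliver 1→2:  nop
11. timeout(0):  <0:cand b6 w>

2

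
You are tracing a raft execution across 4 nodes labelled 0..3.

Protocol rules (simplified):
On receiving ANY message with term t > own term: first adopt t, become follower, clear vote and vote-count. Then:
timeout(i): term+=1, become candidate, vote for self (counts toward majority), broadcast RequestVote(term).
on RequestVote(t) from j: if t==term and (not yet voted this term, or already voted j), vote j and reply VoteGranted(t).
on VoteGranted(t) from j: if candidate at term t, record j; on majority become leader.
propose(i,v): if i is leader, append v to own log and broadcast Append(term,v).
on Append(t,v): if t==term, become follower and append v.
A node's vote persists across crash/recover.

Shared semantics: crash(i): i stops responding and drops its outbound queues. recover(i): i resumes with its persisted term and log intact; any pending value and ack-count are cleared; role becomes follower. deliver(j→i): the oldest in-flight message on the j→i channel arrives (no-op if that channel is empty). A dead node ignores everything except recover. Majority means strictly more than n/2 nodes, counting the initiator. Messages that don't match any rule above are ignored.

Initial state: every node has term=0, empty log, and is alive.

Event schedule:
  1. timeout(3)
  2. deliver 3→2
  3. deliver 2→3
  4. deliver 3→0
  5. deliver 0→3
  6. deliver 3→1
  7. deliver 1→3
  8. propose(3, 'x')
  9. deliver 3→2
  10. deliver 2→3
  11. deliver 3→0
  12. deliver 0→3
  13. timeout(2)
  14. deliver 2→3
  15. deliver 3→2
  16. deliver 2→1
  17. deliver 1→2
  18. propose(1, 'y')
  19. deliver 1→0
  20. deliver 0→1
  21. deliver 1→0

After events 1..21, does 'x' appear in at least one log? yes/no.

yes

step 1 timeout(3): 3={cand,t=1,log=-}
step 2 deliver 3→2: 2={foll,t=1,log=-}
step 3 deliver 2→3: —
step 4 deliver 3→0: 0={foll,t=1,log=-}
step 5 deliver 0→3: 3={lead,t=1,log=-}
step 6 deliver 3→1: 1={foll,t=1,log=-}
step 7 deliver 1→3: —
step 8 propose(3,'x'): 3={lead,t=1,log=x}
step 9 deliver 3→2: 2={foll,t=1,log=x}
step 10 deliver 2→3: —
step 11 deliver 3→0: 0={foll,t=1,log=x}
step 12 deliver 0→3: —
step 13 timeout(2): 2={cand,t=2,log=x}
step 14 deliver 2→3: 3={foll,t=2,log=x}
step 15 deliver 3→2: —
step 16 deliver 2→1: 1={foll,t=2,log=-}
step 17 deliver 1→2: 2={lead,t=2,log=x}
step 18 propose(1,'y'): —
step 19 deliver 1→0: —
step 20 deliver 0→1: —
step 21 deliver 1→0: —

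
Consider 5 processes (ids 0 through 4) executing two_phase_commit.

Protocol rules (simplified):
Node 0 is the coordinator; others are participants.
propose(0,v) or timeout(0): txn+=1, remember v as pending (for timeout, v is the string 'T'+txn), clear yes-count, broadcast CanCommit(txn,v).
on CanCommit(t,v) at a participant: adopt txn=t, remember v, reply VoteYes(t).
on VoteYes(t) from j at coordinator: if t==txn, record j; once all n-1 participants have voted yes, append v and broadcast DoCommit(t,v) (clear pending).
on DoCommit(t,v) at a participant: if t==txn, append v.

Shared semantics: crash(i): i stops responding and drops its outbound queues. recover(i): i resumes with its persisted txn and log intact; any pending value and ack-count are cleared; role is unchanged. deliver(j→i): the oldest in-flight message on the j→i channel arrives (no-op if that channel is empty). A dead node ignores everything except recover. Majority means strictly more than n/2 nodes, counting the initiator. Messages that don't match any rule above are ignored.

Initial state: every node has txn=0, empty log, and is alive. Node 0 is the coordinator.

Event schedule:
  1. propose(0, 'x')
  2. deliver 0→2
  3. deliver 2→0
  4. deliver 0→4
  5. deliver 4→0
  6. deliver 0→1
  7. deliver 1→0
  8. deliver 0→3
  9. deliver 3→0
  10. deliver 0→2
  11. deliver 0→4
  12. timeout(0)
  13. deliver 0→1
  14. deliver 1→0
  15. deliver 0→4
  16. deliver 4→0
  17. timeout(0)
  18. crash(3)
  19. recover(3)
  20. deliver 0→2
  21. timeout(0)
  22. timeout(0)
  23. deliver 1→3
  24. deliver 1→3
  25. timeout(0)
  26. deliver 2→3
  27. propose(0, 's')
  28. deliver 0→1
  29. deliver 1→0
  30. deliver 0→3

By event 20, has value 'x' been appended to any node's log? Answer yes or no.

after 1 — propose(0,'x'): n0:coor/t1/[-]
after 2 — deliver 0→2: n2:part/t1/[-]
after 3 — deliver 2→0: ·
after 4 — deliver 0→4: n4:part/t1/[-]
after 5 — deliver 4→0: ·
after 6 — deliver 0→1: n1:part/t1/[-]
after 7 — deliver 1→0: ·
after 8 — deliver 0→3: n3:part/t1/[-]
after 9 — deliver 3→0: n0:coor/t1/[x]
after 10 — deliver 0→2: n2:part/t1/[x]
after 11 — deliver 0→4: n4:part/t1/[x]
after 12 — timeout(0): n0:coor/t2/[x]
after 13 — deliver 0→1: n1:part/t1/[x]
after 14 — deliver 1→0: ·
after 15 — deliver 0→4: n4:part/t2/[x]
after 16 — deliver 4→0: ·
after 17 — timeout(0): n0:coor/t3/[x]
after 18 — crash(3): n3:✗part/t1/[-]
after 19 — recover(3): n3:part/t1/[-]
after 20 — deliver 0→2: n2:part/t2/[x]

yes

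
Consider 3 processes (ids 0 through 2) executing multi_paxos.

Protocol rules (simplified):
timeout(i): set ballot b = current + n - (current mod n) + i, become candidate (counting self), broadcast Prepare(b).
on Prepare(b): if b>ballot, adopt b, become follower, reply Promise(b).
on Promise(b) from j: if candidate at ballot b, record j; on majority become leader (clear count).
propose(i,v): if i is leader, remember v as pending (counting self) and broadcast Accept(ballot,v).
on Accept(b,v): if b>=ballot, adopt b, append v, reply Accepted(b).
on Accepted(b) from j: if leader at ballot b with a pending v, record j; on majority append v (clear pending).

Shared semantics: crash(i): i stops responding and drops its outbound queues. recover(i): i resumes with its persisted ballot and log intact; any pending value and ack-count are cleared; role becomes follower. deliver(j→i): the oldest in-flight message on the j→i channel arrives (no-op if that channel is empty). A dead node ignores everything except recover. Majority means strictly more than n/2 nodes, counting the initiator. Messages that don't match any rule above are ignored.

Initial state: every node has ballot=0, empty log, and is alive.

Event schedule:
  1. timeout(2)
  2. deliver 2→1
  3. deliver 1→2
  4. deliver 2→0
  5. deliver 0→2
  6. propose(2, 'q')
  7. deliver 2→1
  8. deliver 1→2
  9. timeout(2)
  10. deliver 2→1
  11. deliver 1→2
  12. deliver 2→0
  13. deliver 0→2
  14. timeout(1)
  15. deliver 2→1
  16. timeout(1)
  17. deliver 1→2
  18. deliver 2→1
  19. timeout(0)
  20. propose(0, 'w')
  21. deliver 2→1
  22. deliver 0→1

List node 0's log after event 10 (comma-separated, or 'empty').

empty

e1 timeout(2): 2[cand,b=5,-]
e2 deliver 2→1: 1[foll,b=5,-]
e3 deliver 1→2: 2[lead,b=5,-]
e4 deliver 2→0: 0[foll,b=5,-]
e5 deliver 0→2: ·
e6 propose(2,'q'): ·
e7 deliver 2→1: 1[foll,b=5,q]
e8 deliver 1→2: 2[lead,b=5,q]
e9 timeout(2): 2[cand,b=8,q]
e10 deliver 2→1: 1[foll,b=8,q]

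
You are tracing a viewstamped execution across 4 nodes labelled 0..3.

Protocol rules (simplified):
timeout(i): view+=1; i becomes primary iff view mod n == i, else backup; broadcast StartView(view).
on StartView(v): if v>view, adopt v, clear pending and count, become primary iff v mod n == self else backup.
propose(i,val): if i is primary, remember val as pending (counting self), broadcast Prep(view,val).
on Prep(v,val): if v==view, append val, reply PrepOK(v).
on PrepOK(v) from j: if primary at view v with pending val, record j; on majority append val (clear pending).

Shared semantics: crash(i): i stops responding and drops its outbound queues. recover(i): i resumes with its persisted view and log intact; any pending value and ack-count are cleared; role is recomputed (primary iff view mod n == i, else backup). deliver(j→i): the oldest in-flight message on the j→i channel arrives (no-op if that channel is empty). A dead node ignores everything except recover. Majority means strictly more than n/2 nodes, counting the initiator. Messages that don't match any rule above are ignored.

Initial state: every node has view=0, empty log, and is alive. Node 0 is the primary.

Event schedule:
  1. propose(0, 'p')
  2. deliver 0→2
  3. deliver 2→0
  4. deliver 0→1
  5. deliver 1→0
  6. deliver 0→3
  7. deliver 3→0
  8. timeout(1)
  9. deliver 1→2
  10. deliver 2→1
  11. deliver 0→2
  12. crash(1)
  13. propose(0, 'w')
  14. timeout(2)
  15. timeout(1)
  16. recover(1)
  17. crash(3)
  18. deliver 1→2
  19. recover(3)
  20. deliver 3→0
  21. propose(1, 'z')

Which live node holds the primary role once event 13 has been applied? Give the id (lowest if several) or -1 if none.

1. propose(0,'p'):  nop
2. deliver 0→2:  <2:back v0 p>
3. deliver 2→0:  nop
4. deliver 0→1:  <1:back v0 p>
5. deliver 1→0:  <0:prim v0 p>
6. deliver 0→3:  <3:back v0 p>
7. deliver 3→0:  nop
8. timeout(1):  <1:prim v1 p>
9. deliver 1→2:  <2:back v1 p>
10. deliver 2→1:  nop
11. deliver 0→2:  nop
12. crash(1):  <1:✗prim v1 p>
13. propose(0,'w'):  nop

0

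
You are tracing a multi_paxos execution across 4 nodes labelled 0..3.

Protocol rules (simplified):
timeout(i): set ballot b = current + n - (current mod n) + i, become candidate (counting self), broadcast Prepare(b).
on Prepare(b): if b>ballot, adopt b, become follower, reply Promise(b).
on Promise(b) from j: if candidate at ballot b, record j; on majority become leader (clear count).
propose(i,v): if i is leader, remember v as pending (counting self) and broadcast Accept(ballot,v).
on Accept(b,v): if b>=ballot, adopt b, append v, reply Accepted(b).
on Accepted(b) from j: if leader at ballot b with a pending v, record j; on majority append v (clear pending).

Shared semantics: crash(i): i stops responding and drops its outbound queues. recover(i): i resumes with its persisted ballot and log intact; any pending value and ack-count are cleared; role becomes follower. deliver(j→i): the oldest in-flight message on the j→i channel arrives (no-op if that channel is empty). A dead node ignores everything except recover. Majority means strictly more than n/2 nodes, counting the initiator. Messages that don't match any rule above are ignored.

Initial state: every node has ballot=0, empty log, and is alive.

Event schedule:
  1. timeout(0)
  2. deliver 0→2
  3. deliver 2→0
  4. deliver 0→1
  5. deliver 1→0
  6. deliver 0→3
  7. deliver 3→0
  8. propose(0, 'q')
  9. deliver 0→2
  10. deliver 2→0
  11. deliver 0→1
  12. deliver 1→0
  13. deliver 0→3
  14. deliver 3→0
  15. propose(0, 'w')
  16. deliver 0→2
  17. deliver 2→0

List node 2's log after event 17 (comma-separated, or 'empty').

e1 timeout(0): 0[cand,b=4,-]
e2 deliver 0→2: 2[foll,b=4,-]
e3 deliver 2→0: ·
e4 deliver 0→1: 1[foll,b=4,-]
e5 deliver 1→0: 0[lead,b=4,-]
e6 deliver 0→3: 3[foll,b=4,-]
e7 deliver 3→0: ·
e8 propose(0,'q'): ·
e9 deliver 0→2: 2[foll,b=4,q]
e10 deliver 2→0: ·
e11 deliver 0→1: 1[foll,b=4,q]
e12 deliver 1→0: 0[lead,b=4,q]
e13 deliver 0→3: 3[foll,b=4,q]
e14 deliver 3→0: ·
e15 propose(0,'w'): ·
e16 deliver 0→2: 2[foll,b=4,q,w]
e17 deliver 2→0: ·

q,w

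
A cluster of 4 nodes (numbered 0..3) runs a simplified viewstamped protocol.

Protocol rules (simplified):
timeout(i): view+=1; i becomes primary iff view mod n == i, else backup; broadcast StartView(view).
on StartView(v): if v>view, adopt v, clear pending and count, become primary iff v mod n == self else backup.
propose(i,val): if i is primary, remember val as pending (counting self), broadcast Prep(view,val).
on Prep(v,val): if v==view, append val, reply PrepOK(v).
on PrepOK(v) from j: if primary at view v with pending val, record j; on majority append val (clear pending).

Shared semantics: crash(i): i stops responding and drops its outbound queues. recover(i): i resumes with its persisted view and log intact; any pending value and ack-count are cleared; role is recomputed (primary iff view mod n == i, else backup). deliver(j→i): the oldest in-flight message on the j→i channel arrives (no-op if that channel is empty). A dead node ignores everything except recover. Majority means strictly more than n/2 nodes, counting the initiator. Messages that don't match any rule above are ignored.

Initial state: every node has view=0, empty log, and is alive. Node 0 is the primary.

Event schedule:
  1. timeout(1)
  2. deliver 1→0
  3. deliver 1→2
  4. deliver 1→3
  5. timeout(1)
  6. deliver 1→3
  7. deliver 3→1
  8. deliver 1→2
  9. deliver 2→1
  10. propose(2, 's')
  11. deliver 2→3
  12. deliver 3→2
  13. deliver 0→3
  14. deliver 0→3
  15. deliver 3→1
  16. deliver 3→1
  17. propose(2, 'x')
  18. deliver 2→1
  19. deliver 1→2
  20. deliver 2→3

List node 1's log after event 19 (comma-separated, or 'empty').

s

step 1 timeout(1): 1={prim,v=1,log=-}
step 2 deliver 1→0: 0={back,v=1,log=-}
step 3 deliver 1→2: 2={back,v=1,log=-}
step 4 deliver 1→3: 3={back,v=1,log=-}
step 5 timeout(1): 1={back,v=2,log=-}
step 6 deliver 1→3: 3={back,v=2,log=-}
step 7 deliver 3→1: —
step 8 deliver 1→2: 2={prim,v=2,log=-}
step 9 deliver 2→1: —
step 10 propose(2,'s'): —
step 11 deliver 2→3: 3={back,v=2,log=s}
step 12 deliver 3→2: —
step 13 deliver 0→3: —
step 14 deliver 0→3: —
step 15 deliver 3→1: —
step 16 deliver 3→1: —
step 17 propose(2,'x'): —
step 18 deliver 2→1: 1={back,v=2,log=s}
step 19 deliver 1→2: —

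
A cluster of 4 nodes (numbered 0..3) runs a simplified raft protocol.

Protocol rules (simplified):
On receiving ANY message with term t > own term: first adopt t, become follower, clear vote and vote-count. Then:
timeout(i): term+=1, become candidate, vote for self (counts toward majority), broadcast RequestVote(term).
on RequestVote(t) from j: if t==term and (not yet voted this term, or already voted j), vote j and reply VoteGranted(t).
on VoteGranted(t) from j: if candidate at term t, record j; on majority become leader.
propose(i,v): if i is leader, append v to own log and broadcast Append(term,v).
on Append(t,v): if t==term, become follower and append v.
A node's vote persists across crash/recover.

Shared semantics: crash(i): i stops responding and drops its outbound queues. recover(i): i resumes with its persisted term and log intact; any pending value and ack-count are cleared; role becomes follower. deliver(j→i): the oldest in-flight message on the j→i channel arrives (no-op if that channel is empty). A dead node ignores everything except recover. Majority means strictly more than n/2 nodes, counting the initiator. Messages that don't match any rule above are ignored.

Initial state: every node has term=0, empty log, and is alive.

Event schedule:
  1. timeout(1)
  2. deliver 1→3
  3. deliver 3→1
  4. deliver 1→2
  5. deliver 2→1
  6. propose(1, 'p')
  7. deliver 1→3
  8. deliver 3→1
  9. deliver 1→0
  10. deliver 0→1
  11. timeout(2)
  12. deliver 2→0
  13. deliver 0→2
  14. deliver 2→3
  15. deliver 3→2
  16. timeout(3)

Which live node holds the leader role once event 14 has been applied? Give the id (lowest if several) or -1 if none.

1

e1 timeout(1): 1[cand,t=1,-]
e2 deliver 1→3: 3[foll,t=1,-]
e3 deliver 3→1: ·
e4 deliver 1→2: 2[foll,t=1,-]
e5 deliver 2→1: 1[lead,t=1,-]
e6 propose(1,'p'): 1[lead,t=1,p]
e7 deliver 1→3: 3[foll,t=1,p]
e8 deliver 3→1: ·
e9 deliver 1→0: 0[foll,t=1,-]
e10 deliver 0→1: ·
e11 timeout(2): 2[cand,t=2,-]
e12 deliver 2→0: 0[foll,t=2,-]
e13 deliver 0→2: ·
e14 deliver 2→3: 3[foll,t=2,p]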